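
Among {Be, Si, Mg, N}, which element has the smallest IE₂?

The second ionization energy removes an electron from the +1 ion. For each element: Be⁺ still has 1 valence electron; Si⁺ still has 3 valence electrons; Mg⁺ still has 1 valence electron; N⁺ still has 4 valence electrons.
All are still removing valence electrons, so compare the +1 ions as you would atoms: IE_2 generally rises across a period (higher Z_eff) and falls down a group (larger shell), subject to the usual subshell exceptions.
Valence configurations: Be⁺ [He]2s¹, Si⁺ [Ne]3s²3p¹, Mg⁺ [Ne]3s¹, N⁺ [He]2s²2p².
Tabulated IE_2 (kJ/mol): Be 1757, Si 1577, Mg 1451, N 2856.
Overall IE_2 order: Mg < Si < Be < N.

Mg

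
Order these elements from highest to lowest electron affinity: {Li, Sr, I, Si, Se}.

I, Se, Si, Li, Sr

Li is in period 2, group 1; Si is in period 3, group 14; Se is in period 4, group 16; Sr is in period 5, group 2; I is in period 5, group 17.
Adding an electron releases more energy for atoms nearer the top right (short of the noble gases).
Neither a single period nor a single group — weigh both effects.
Li > Sr: period and group pull opposite ways; the down-group shift dominates (60 vs 5 kJ/mol).
Si > Li: the two effects oppose for this pair; the across-period effect wins (134 vs 60 kJ/mol).
Se > Si: period and group pull opposite ways; the across-period shift dominates (195 vs 134 kJ/mol).
I > Se: the two effects oppose for this pair; the across-period effect wins (295 vs 195 kJ/mol).
Tabulated electron affinity (kJ/mol): Li 60, Si 134, Se 195, Sr 5, I 295.
So from highest to lowest: I > Se > Si > Li > Sr.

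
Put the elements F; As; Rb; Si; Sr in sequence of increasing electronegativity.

Rb < Sr < Si < As < F

F is in period 2, group 17; Si is in period 3, group 14; As is in period 4, group 15; Rb is in period 5, group 1; Sr is in period 5, group 2.
Atoms toward the upper right of the periodic table pull bonding electrons most strongly.
These span different periods and groups, so the two trends combine.
Sr > Rb: Sr lies to the right of Rb in period 5, so the across-period effect alone puts Sr higher.
Si > Sr: relative to Sr, both the across-period and down-group shifts push Si's electronegativity up.
As > Si: period and group pull opposite ways; the across-period shift dominates (2.18 vs 1.90).
F > As: relative to As, both the across-period and down-group shifts push F's electronegativity up.
Approximate values (Pauling): F 3.98, Si 1.90, As 2.18, Rb 0.82, Sr 0.95.
So from lowest to highest: Rb < Sr < Si < As < F.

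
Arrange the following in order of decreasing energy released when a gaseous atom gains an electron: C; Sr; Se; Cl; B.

B is in period 2, group 13; C is in period 2, group 14; Cl is in period 3, group 17; Se is in period 4, group 16; Sr is in period 5, group 2.
EA tends to increase across a period and decrease down a group, though the pattern is less regular than for IE or radius.
These span different periods and groups, so the two trends combine.
B > Sr: relative to Sr, both the across-period and down-group shifts push B's electron affinity up.
C > B: both are in period 2; the period trend gives C the larger value.
Se > C: the two effects oppose for this pair; the across-period effect wins (195 vs 122 kJ/mol).
Cl > Se: relative to Se, both the across-period and down-group shifts push Cl's electron affinity up.
For reference (kJ/mol): B 27, C 122, Cl 349, Se 195, Sr 5.
So from highest to lowest: Cl > Se > C > B > Sr.

Cl > Se > C > B > Sr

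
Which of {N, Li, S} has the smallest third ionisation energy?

S

The third ionization energy removes an electron from the +2 ion. For each element: N²⁺ still has 3 valence electrons; Li²⁺ is already 1 electron into the core; S²⁺ still has 4 valence electrons.
Breaking into a closed-shell core is much more expensive than removing a leftover valence electron — Li has the largest IE_3 here.
Valence configurations: N²⁺ [He]2s²2p¹, S²⁺ [Ne]3s²3p².
Approximate IE_3 values (kJ/mol): N 4578, Li 11815, S 3357.
Putting it together, IE_3: S < N < Li.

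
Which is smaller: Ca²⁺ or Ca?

Ca²⁺

Forming Ca²⁺ removes 2 electrons from Ca. Fewer electrons for the same nuclear charge means less shielding and a higher Z_eff on the remaining electrons, and for main-group metals the entire outer shell is lost.
A cation is smaller than its parent atom: Ca²⁺ < Ca.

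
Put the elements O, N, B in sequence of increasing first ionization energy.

B is in period 2, group 13; N is in period 2, group 15; O is in period 2, group 16.
First ionization energy rises across a period (greater Z_eff holds electrons more tightly) and falls down a group (valence electrons are farther from the nucleus).
All lie in period 2; the across-period trend (first ionization energy increases left to right) applies, with the exception below.
Note the exception: N has a higher first ionization energy than O, contrary to the simple trend — pairing an electron in O's 2p⁴ costs repulsion energy, so O ionizes more easily than half-filled N (2p³).
For reference (kJ/mol): B 801, N 1402, O 1314.
So from lowest to highest: B < O < N.

B, O, N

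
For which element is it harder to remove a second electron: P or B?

B

Consider each +1 ion: P⁺ still has 4 valence electrons; B⁺ still has 2 valence electrons.
All are still removing valence electrons, so compare the +1 ions as you would atoms: IE_2 generally rises across a period (higher Z_eff) and falls down a group (larger shell), subject to the usual subshell exceptions.
Valence configurations: P⁺ [Ne]3s²3p², B⁺ [He]2s².
The numbers (kJ/mol): P 1907, B 2427.
So the second ionization energies run P < B.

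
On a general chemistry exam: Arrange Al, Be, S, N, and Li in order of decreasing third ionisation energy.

Be, Li, N, S, Al

After 2 electrons have been removed, what remains? Al²⁺ still has 1 valence electron; Be²⁺ is the bare [He] core; S²⁺ still has 4 valence electrons; N²⁺ still has 3 valence electrons; Li²⁺ is already 1 electron into the core.
Pulling an electron out of a noble-gas core costs far more than removing a remaining valence electron, so Li and Be sit at the high end of IE_3.
Valence configurations: Al²⁺ [Ne]3s¹, S²⁺ [Ne]3s²3p², N²⁺ [He]2s²2p¹.
Tabulated IE_3 (kJ/mol): Al 2745, Be 14849, S 3357, N 4578, Li 11815.
Putting it together, IE_3: Al < S < N < Li < Be.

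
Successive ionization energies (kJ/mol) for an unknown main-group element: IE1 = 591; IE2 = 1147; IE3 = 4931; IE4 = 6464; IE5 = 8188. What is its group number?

Group 2

Look for the largest jump between consecutive ionization energies: IE3/IE2 ≈ 4.3, far larger than any earlier ratio.
That jump marks the point where a core electron is being removed. So the atom has 2 valence electrons.
A main-group element with 2 valence electrons is in group 2.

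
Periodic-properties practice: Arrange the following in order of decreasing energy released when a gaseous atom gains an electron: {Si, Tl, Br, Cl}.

Si is in period 3, group 14; Cl is in period 3, group 17; Br is in period 4, group 17; Tl is in period 6, group 13.
Atoms with high Z_eff and room in the valence shell (especially the halogens) have the most exothermic electron affinities.
Neither a single period nor a single group — weigh both effects.
Si > Tl: relative to Tl, both the across-period and down-group shifts push Si's electron affinity up.
Br > Si: period and group pull opposite ways; the across-period shift dominates (325 vs 134 kJ/mol).
Cl > Br: Cl sits above Br in group 17, so the down-group effect alone puts Cl higher.
Tabulated electron affinity (kJ/mol): Si 134, Cl 349, Br 325, Tl 19.
So from highest to lowest: Cl > Br > Si > Tl.

Cl > Br > Si > Tl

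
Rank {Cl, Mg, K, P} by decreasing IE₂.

IE_2 is the cost of taking one more electron from the +1 cation: Cl⁺ still has 6 valence electrons; Mg⁺ still has 1 valence electron; K⁺ is the bare [Ar] core; P⁺ still has 4 valence electrons.
Core electrons are held far more tightly than valence electrons, so K tops the IE_2 order.
Valence configurations: Cl⁺ [Ne]3s²3p⁴, Mg⁺ [Ne]3s¹, P⁺ [Ne]3s²3p².
Approximate IE_2 values (kJ/mol): Cl 2298, Mg 1451, K 3052, P 1907.
Putting it together, IE_2: Mg < P < Cl < K.

K > Cl > P > Mg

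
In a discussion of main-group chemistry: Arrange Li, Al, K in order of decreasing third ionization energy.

Li > K > Al

Consider each +2 ion: Li²⁺ is already 1 electron into the core; Al²⁺ still has 1 valence electron; K²⁺ is already 1 electron into the core.
Breaking into a closed-shell core is much more expensive than removing a leftover valence electron — K and Li have the largest IE_3 here.
Approximate IE_3 values (kJ/mol): Li 11815, Al 2745, K 4420.
Hence IE_3: Al < K < Li.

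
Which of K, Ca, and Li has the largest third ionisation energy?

Li

IE_3 is the cost of taking one more electron from the +2 cation: K²⁺ is already 1 electron into the core; Ca²⁺ is the bare [Ar] core; Li²⁺ is already 1 electron into the core.
All of these are removing an electron from a noble-gas core or deeper; the smaller core (lower principal quantum number) is held far more tightly, and within a period the higher nuclear charge binds the same core more tightly.
Tabulated IE_3 (kJ/mol): K 4420, Ca 4912, Li 11815.
Hence IE_3: K < Ca < Li.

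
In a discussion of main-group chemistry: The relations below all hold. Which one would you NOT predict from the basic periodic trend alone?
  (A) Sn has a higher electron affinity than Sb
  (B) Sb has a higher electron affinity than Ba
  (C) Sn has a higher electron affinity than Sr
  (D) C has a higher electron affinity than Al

The general trend: electron affinity increases across a period and decreases down a group.
(A) Sn (period 5, group 14) vs Sb (period 5, group 15): the stated order contradicts the simple trend.
(B) Sb (period 5, group 15) vs Ba (period 6, group 2): the stated order agrees with the simple trend.
(C) Sn (period 5, group 14) vs Sr (period 5, group 2): the stated order agrees with the simple trend.
(D) C (period 2, group 14) vs Al (period 3, group 13): the stated order agrees with the simple trend.
The exception is (A): adding an electron to Sb's half-filled 5p³ is unfavourable, so Sn has the more exothermic EA.

(A)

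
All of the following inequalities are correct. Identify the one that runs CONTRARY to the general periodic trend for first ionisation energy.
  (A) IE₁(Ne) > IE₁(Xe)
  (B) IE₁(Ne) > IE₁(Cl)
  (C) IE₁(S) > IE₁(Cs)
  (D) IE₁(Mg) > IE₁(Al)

(D)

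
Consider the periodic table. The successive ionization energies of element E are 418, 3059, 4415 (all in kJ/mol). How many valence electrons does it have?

1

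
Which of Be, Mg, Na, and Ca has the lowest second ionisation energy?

Ca

After 1 electron has been removed, what remains? Be⁺ still has 1 valence electron; Mg⁺ still has 1 valence electron; Na⁺ is the bare [Ne] core; Ca⁺ still has 1 valence electron.
Pulling an electron out of a noble-gas core costs far more than removing a remaining valence electron, so Na sits at the high end of IE_2.
Valence configurations: Be⁺ [He]2s¹, Mg⁺ [Ne]3s¹, Ca⁺ [Ar]4s¹.
Tabulated IE_2 (kJ/mol): Be 1757, Mg 1451, Na 4562, Ca 1145.
So the second ionization energies run Ca < Mg < Be < Na.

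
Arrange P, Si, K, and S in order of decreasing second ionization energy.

K > S > P > Si

The second ionization energy removes an electron from the +1 ion. For each element: P⁺ still has 4 valence electrons; Si⁺ still has 3 valence electrons; K⁺ is the bare [Ar] core; S⁺ still has 5 valence electrons.
Pulling an electron out of a noble-gas core costs far more than removing a remaining valence electron, so K sits at the high end of IE_2.
Valence configurations: P⁺ [Ne]3s²3p², Si⁺ [Ne]3s²3p¹, S⁺ [Ne]3s²3p³.
Approximate IE_2 values (kJ/mol): P 1907, Si 1577, K 3052, S 2252.
Putting it together, IE_2: Si < P < S < K.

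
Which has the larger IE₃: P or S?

S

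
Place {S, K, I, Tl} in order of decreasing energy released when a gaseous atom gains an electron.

S is in period 3, group 16; K is in period 4, group 1; I is in period 5, group 17; Tl is in period 6, group 13.
Adding an electron releases more energy for atoms nearer the top right (short of the noble gases).
Neither a single period nor a single group — weigh both effects.
K > Tl: period and group pull opposite ways; the down-group shift dominates (48 vs 19 kJ/mol).
S > K: relative to K, both the across-period and down-group shifts push S's electron affinity up.
I > S: the two effects oppose for this pair; the across-period effect wins (295 vs 200 kJ/mol).
For reference (kJ/mol): S 200, K 48, I 295, Tl 19.
So from highest to lowest: I > S > K > Tl.

I > S > K > Tl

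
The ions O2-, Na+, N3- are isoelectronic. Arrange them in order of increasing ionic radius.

All of these have 10 electrons, so size is governed by nuclear charge alone: the more protons, the stronger the pull on the same electron cloud, and the smaller the ion.
Nuclear charges: Na+ (Z=11), O2- (Z=8), N3- (Z=7).
Smallest to largest: Na+ < O2- < N3-.

Na+ < O2- < N3-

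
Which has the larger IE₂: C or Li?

The second ionization energy removes an electron from the +1 ion. For each element: C⁺ still has 3 valence electrons; Li⁺ is the bare [He] core.
Breaking into a closed-shell core is much more expensive than removing a leftover valence electron — Li has the largest IE_2 here.
The numbers (kJ/mol): C 2353, Li 7298.
Hence IE_2: C < Li.

Li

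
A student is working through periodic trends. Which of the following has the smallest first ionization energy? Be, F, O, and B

B

First ionization energy rises across a period (greater Z_eff holds electrons more tightly) and falls down a group (valence electrons are farther from the nucleus).
All lie in period 2; the across-period trend (first ionization energy increases left to right) applies, with the exception below.
Note the exception: Be has a higher first ionization energy than B, contrary to the simple trend — removing B's lone 2p electron is easier than breaking Be's filled 2s².
For reference (kJ/mol): Be 900, B 801, O 1314, F 1681.
The smallest first ionization energy among these belongs to B.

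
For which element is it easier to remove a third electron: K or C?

After 2 electrons have been removed, what remains? K²⁺ is already 1 electron into the core; C²⁺ still has 2 valence electrons.
Usually core removal costs more than valence removal, but here the competition is close: a tightly held n=2 valence electron can cost more to remove than an n=3 core electron, so the actual values have to decide it.
Tabulated IE_3 (kJ/mol): K 4420, C 4620.
Hence IE_3: K < C.

K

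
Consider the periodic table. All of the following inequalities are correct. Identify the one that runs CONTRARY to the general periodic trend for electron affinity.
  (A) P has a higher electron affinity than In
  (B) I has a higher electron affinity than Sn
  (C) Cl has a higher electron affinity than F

The general trend: electron affinity increases across a period and decreases down a group.
(A) P (period 3, group 15) vs In (period 5, group 13): the stated order agrees with the simple trend.
(B) I (period 5, group 17) vs Sn (period 5, group 14): the stated order agrees with the simple trend.
(C) Cl (period 3, group 17) vs F (period 2, group 17): the stated order contradicts the simple trend.
The exception is (C): F's small 2p subshell makes the incoming electron feel strong e⁻–e⁻ repulsion, so Cl actually releases more energy on gaining an electron.

(C)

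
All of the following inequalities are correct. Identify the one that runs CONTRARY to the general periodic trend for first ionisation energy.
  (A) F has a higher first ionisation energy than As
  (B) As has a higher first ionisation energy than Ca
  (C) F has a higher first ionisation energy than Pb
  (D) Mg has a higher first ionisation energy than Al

(D)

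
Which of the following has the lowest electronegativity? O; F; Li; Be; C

Li is in period 2, group 1; Be is in period 2, group 2; C is in period 2, group 14; O is in period 2, group 16; F is in period 2, group 17.
EN rises left→right (higher Z_eff, smaller atoms) and falls top→bottom (larger, more shielded atoms).
All lie in period 2, so electronegativity increases left to right.
The lowest electronegativity among these belongs to Li.

Li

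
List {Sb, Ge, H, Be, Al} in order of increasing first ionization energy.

Al, Ge, Sb, Be, H

H is in period 1, group 1; Be is in period 2, group 2; Al is in period 3, group 13; Ge is in period 4, group 14; Sb is in period 5, group 15.
Across a period the outer electron is held more tightly (higher IE₁); down a group it sits in a higher shell, more shielded, and comes off more easily.
A diagonal step moves right (one effect) and down (the opposite effect) at once.
Ge > Al: period and group pull opposite ways; the across-period shift dominates (762 vs 578 kJ/mol).
Sb > Ge: period and group pull opposite ways; the across-period shift dominates (831 vs 762 kJ/mol).
Be > Sb: the two effects oppose for this pair; the down-group effect wins (900 vs 831 kJ/mol).
H > Be: period and group pull opposite ways; the down-group shift dominates (1312 vs 900 kJ/mol).
Tabulated first ionization energy (kJ/mol): H 1312, Be 900, Al 578, Ge 762, Sb 831.
So from lowest to highest: Al < Ge < Sb < Be < H.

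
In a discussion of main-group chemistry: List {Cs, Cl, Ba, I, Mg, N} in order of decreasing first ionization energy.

N > Cl > I > Mg > Ba > Cs

N is in period 2, group 15; Mg is in period 3, group 2; Cl is in period 3, group 17; I is in period 5, group 17; Cs is in period 6, group 1; Ba is in period 6, group 2.
First ionization energy rises across a period (greater Z_eff holds electrons more tightly) and falls down a group (valence electrons are farther from the nucleus).
Here both period and group differ, so the two effects have to be weighed against each other.
Ba > Cs: both are in period 6; the period trend gives Ba the larger value.
Mg > Ba: they share group 2; the group trend gives Mg the larger value.
I > Mg: the two effects oppose for this pair; the across-period effect wins (1008 vs 738 kJ/mol).
Cl > I: they share group 17; the group trend gives Cl the larger value.
N > Cl: the two effects oppose for this pair; the down-group effect wins (1402 vs 1251 kJ/mol).
For reference (kJ/mol): N 1402, Mg 738, Cl 1251, I 1008, Cs 376, Ba 503.
So from highest to lowest: N > Cl > I > Mg > Ba > Cs.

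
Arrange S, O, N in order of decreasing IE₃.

O > N > S

The third ionization energy removes an electron from the +2 ion. For each element: S²⁺ still has 4 valence electrons; O²⁺ still has 4 valence electrons; N²⁺ still has 3 valence electrons.
All are still removing valence electrons, so compare the +2 ions as you would atoms: IE_3 generally rises across a period (higher Z_eff) and falls down a group (larger shell), subject to the usual subshell exceptions.
Valence configurations: S²⁺ [Ne]3s²3p², O²⁺ [He]2s²2p², N²⁺ [He]2s²2p¹.
The numbers (kJ/mol): S 3357, O 5300, N 4578.
Overall IE_3 order: S < N < O.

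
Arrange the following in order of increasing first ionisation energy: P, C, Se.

C is in period 2, group 14; P is in period 3, group 15; Se is in period 4, group 16.
First ionization energy rises across a period (greater Z_eff holds electrons more tightly) and falls down a group (valence electrons are farther from the nucleus).
These sit on a diagonal, where the across-period and down-group effects partly cancel.
P > Se: period and group pull opposite ways; the down-group shift dominates (1012 vs 941 kJ/mol).
C > P: period and group pull opposite ways; the down-group shift dominates (1086 vs 1012 kJ/mol).
Tabulated first ionization energy (kJ/mol): C 1086, P 1012, Se 941.
So from lowest to highest: Se < P < C.

Se < P < C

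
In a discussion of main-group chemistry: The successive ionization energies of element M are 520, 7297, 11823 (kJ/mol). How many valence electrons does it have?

1

Look for the largest jump between consecutive ionization energies: IE2/IE1 ≈ 14.0, far larger than any earlier ratio.
That jump marks the point where a core electron is being removed. So the atom has 1 valence electron.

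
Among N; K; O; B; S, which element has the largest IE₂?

O

Consider each +1 ion: N⁺ still has 4 valence electrons; K⁺ is the bare [Ar] core; O⁺ still has 5 valence electrons; B⁺ still has 2 valence electrons; S⁺ still has 5 valence electrons.
Usually core removal costs more than valence removal, but here the competition is close: a tightly held n=2 valence electron can cost more to remove than an n=3 core electron, so the actual values have to decide it.
Valence configurations: N⁺ [He]2s²2p², O⁺ [He]2s²2p³, B⁺ [He]2s², S⁺ [Ne]3s²3p³.
Tabulated IE_2 (kJ/mol): N 2856, K 3052, O 3388, B 2427, S 2252.
Hence IE_2: S < B < N < K < O.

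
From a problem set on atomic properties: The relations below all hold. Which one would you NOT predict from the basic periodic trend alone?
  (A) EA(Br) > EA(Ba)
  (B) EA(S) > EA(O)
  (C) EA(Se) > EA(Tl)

(B)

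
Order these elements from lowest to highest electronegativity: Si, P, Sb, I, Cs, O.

Cs < Si < Sb < P < I < O

O is in period 2, group 16; Si is in period 3, group 14; P is in period 3, group 15; Sb is in period 5, group 15; I is in period 5, group 17; Cs is in period 6, group 1.
Atoms toward the upper right of the periodic table pull bonding electrons most strongly.
These span different periods and groups, so the two trends combine.
Si > Cs: relative to Cs, both the across-period and down-group shifts push Si's electronegativity up.
Sb > Si: period and group pull opposite ways; the across-period shift dominates (2.05 vs 1.90).
P > Sb: P sits above Sb in group 15, so the down-group effect alone puts P higher.
I > P: the two effects oppose for this pair; the across-period effect wins (2.66 vs 2.19).
O > I: period and group pull opposite ways; the down-group shift dominates (3.44 vs 2.66).
Tabulated electronegativity (Pauling): O 3.44, Si 1.90, P 2.19, Sb 2.05, I 2.66, Cs 0.79.
So from lowest to highest: Cs < Si < Sb < P < I < O.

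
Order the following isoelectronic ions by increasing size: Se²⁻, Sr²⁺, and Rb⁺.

Sr²⁺ < Rb⁺ < Se²⁻

All of these have 36 electrons, so size is governed by nuclear charge alone: the more protons, the stronger the pull on the same electron cloud, and the smaller the ion.
Nuclear charges: Sr²⁺ (Z=38), Rb⁺ (Z=37), Se²⁻ (Z=34).
Smallest to largest: Sr²⁺ < Rb⁺ < Se²⁻.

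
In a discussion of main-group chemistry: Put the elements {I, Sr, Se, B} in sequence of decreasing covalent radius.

Sr > I > Se > B

B is in period 2, group 13; Se is in period 4, group 16; Sr is in period 5, group 2; I is in period 5, group 17.
Across a period the added protons contract the valence shell; down a group each new principal shell makes the atom larger.
Neither a single period nor a single group — weigh both effects.
Se > B: period and group pull opposite ways; the down-group shift dominates (116 vs 85 pm).
I > Se: the two effects oppose for this pair; the down-group effect wins (133 vs 116 pm).
Sr > I: both are in period 5; the period trend gives Sr the larger value.
Approximate values (pm): B 85, Se 116, Sr 185, I 133.
So from largest to smallest: Sr > I > Se > B.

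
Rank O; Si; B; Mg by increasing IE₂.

Mg, Si, B, O

After 1 electron has been removed, what remains? O⁺ still has 5 valence electrons; Si⁺ still has 3 valence electrons; B⁺ still has 2 valence electrons; Mg⁺ still has 1 valence electron.
All are still removing valence electrons, so compare the +1 ions as you would atoms: IE_2 generally rises across a period (higher Z_eff) and falls down a group (larger shell), subject to the usual subshell exceptions.
Valence configurations: O⁺ [He]2s²2p³, Si⁺ [Ne]3s²3p¹, B⁺ [He]2s², Mg⁺ [Ne]3s¹.
Approximate IE_2 values (kJ/mol): O 3388, Si 1577, B 2427, Mg 1451.
Hence IE_2: Mg < Si < B < O.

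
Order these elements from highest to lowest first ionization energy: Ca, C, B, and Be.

C > Be > B > Ca

IE₁ increases left→right with effective nuclear charge and decreases top→bottom as the valence shell moves farther out.
Neither a single period nor a single group — weigh both effects.
B > Ca: both effects reinforce here, so B is clearly the higher of the two.
Be > B: this pair runs against the simple trend — see the exception note.
C > Be: C lies to the right of Be in period 2, so the across-period effect alone puts C higher.
Note the exception: Be has a higher first ionization energy than B, contrary to the simple trend — removing B's lone 2p electron is easier than breaking Be's filled 2s².
Approximate values (kJ/mol): Be 900, B 801, C 1086, Ca 590.
So from highest to lowest: C > Be > B > Ca.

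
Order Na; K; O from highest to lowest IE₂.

The second ionization energy removes an electron from the +1 ion. For each element: Na⁺ is the bare [Ne] core; K⁺ is the bare [Ar] core; O⁺ still has 5 valence electrons.
Usually core removal costs more than valence removal, but here the competition is close: a tightly held n=2 valence electron can cost more to remove than an n=3 core electron, so the actual values have to decide it.
Approximate IE_2 values (kJ/mol): Na 4562, K 3052, O 3388.
Hence IE_2: K < O < Na.

Na, O, K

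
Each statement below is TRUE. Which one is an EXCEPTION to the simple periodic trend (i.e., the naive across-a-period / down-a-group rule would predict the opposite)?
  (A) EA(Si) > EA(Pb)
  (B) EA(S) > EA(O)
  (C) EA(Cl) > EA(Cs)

(B)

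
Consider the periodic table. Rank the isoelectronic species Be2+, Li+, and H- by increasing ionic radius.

Be2+ < Li+ < H-

All of these have 2 electrons, so size is governed by nuclear charge alone: the more protons, the stronger the pull on the same electron cloud, and the smaller the ion.
Nuclear charges: Be2+ (Z=4), Li+ (Z=3), H- (Z=1).
Smallest to largest: Be2+ < Li+ < H-.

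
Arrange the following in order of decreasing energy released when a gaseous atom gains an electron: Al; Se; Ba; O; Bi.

Se > O > Bi > Al > Ba

O is in period 2, group 16; Al is in period 3, group 13; Se is in period 4, group 16; Ba is in period 6, group 2; Bi is in period 6, group 15.
Adding an electron releases more energy for atoms nearer the top right (short of the noble gases).
Neither a single period nor a single group — weigh both effects.
Al > Ba: both effects reinforce here, so Al is clearly the higher of the two.
Bi > Al: period and group pull opposite ways; the across-period shift dominates (91 vs 42 kJ/mol).
O > Bi: relative to Bi, both the across-period and down-group shifts push O's electron affinity up.
Se > O: this pair runs against the simple trend — see the exception note.
Note the exception: Se has a higher electron affinity than O, contrary to the simple trend — O's compact 2p subshell gives strong electron–electron repulsion on the added electron.
Approximate values (kJ/mol): O 141, Al 42, Se 195, Ba 14, Bi 91.
So from highest to lowest: Se > O > Bi > Al > Ba.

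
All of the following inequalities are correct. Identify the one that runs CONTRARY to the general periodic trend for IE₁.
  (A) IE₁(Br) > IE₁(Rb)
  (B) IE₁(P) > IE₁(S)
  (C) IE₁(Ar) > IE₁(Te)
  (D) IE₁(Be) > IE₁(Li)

The general trend: IE₁ increases across a period and decreases down a group.
(A) Br (period 4, group 17) vs Rb (period 5, group 1): the stated order agrees with the simple trend.
(B) P (period 3, group 15) vs S (period 3, group 16): the stated order contradicts the simple trend.
(C) Ar (period 3, group 18) vs Te (period 5, group 16): the stated order agrees with the simple trend.
(D) Be (period 2, group 2) vs Li (period 2, group 1): the stated order agrees with the simple trend.
The exception is (B): S (3p⁴) ionizes more easily than half-filled P (3p³) because the paired 3p electron in S is pushed out by e⁻–e⁻ repulsion.

(B)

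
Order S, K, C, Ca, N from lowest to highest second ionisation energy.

Consider each +1 ion: S⁺ still has 5 valence electrons; K⁺ is the bare [Ar] core; C⁺ still has 3 valence electrons; Ca⁺ still has 1 valence electron; N⁺ still has 4 valence electrons.
Pulling an electron out of a noble-gas core costs far more than removing a remaining valence electron, so K sits at the high end of IE_2.
Valence configurations: S⁺ [Ne]3s²3p³, C⁺ [He]2s²2p¹, Ca⁺ [Ar]4s¹, N⁺ [He]2s²2p².
The numbers (kJ/mol): S 2252, K 3052, C 2353, Ca 1145, N 2856.
So the second ionization energies run Ca < S < C < N < K.

Ca, S, C, N, K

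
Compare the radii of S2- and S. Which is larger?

S2-

Forming S2- adds 2 electrons to S. More electron–electron repulsion in the same shell, with unchanged nuclear charge, lets the cloud expand.
An anion is larger than its parent atom: S2- > S.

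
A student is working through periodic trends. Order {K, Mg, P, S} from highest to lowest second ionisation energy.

The second ionization energy removes an electron from the +1 ion. For each element: K⁺ is the bare [Ar] core; Mg⁺ still has 1 valence electron; P⁺ still has 4 valence electrons; S⁺ still has 5 valence electrons.
Breaking into a closed-shell core is much more expensive than removing a leftover valence electron — K has the largest IE_2 here.
Valence configurations: Mg⁺ [Ne]3s¹, P⁺ [Ne]3s²3p², S⁺ [Ne]3s²3p³.
The numbers (kJ/mol): K 3052, Mg 1451, P 1907, S 2252.
Putting it together, IE_2: Mg < P < S < K.

K, S, P, Mg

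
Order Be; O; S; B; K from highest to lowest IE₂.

After 1 electron has been removed, what remains? Be⁺ still has 1 valence electron; O⁺ still has 5 valence electrons; S⁺ still has 5 valence electrons; B⁺ still has 2 valence electrons; K⁺ is the bare [Ar] core.
Usually core removal costs more than valence removal, but here the competition is close: a tightly held n=2 valence electron can cost more to remove than an n=3 core electron, so the actual values have to decide it.
Valence configurations: Be⁺ [He]2s¹, O⁺ [He]2s²2p³, S⁺ [Ne]3s²3p³, B⁺ [He]2s².
Tabulated IE_2 (kJ/mol): Be 1757, O 3388, S 2252, B 2427, K 3052.
Hence IE_2: Be < S < B < K < O.

O > K > B > S > Be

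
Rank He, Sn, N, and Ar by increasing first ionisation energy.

Sn, N, Ar, He

He is in period 1, group 18; N is in period 2, group 15; Ar is in period 3, group 18; Sn is in period 5, group 14.
Across a period the outer electron is held more tightly (higher IE₁); down a group it sits in a higher shell, more shielded, and comes off more easily.
Neither a single period nor a single group — weigh both effects.
N > Sn: both effects reinforce here, so N is clearly the higher of the two.
Ar > N: period and group pull opposite ways; the across-period shift dominates (1521 vs 1402 kJ/mol).
He > Ar: He sits above Ar in group 18, so the down-group effect alone puts He higher.
For reference (kJ/mol): He 2372, N 1402, Ar 1521, Sn 709.
So from lowest to highest: Sn < N < Ar < He.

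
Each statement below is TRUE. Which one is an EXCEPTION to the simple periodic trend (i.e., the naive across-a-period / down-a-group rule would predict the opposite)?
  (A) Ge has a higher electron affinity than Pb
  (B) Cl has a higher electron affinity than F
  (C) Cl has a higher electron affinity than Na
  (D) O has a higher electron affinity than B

(B)

The general trend: electron affinity increases across a period and decreases down a group.
(A) Ge (period 4, group 14) vs Pb (period 6, group 14): the stated order agrees with the simple trend.
(B) Cl (period 3, group 17) vs F (period 2, group 17): the stated order contradicts the simple trend.
(C) Cl (period 3, group 17) vs Na (period 3, group 1): the stated order agrees with the simple trend.
(D) O (period 2, group 16) vs B (period 2, group 13): the stated order agrees with the simple trend.
The exception is (B): F's small 2p subshell makes the incoming electron feel strong e⁻–e⁻ repulsion, so Cl actually releases more energy on gaining an electron.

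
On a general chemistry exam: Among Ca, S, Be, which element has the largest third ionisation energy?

After 2 electrons have been removed, what remains? Ca²⁺ is the bare [Ar] core; S²⁺ still has 4 valence electrons; Be²⁺ is the bare [He] core.
Breaking into a closed-shell core is much more expensive than removing a leftover valence electron — Ca and Be have the largest IE_3 here.
Approximate IE_3 values (kJ/mol): Ca 4912, S 3357, Be 14849.
Overall IE_3 order: S < Ca < Be.

Be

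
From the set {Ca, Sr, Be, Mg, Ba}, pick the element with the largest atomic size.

Ba

Atomic radius shrinks across a period as nuclear charge pulls the same shell inward, and grows down a group as new shells are added.
All are in group 2, so atomic radius increases down the group.
The largest atomic size among these belongs to Ba.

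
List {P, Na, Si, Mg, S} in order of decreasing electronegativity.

S > P > Si > Mg > Na

Na is in period 3, group 1; Mg is in period 3, group 2; Si is in period 3, group 14; P is in period 3, group 15; S is in period 3, group 16.
EN rises left→right (higher Z_eff, smaller atoms) and falls top→bottom (larger, more shielded atoms).
All lie in period 3, so electronegativity increases left to right.
So from highest to lowest: S > P > Si > Mg > Na.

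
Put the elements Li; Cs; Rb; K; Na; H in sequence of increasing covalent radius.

Radius decreases left→right (rising Z_eff, same n) and increases top→bottom (higher n).
All are in group 1, so atomic radius increases down the group.
So from smallest to largest: H < Li < Na < K < Rb < Cs.

H < Li < Na < K < Rb < Cs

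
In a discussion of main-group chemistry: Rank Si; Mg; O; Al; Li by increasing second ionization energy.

Mg < Si < Al < O < Li

The second ionization energy removes an electron from the +1 ion. For each element: Si⁺ still has 3 valence electrons; Mg⁺ still has 1 valence electron; O⁺ still has 5 valence electrons; Al⁺ still has 2 valence electrons; Li⁺ is the bare [He] core.
Breaking into a closed-shell core is much more expensive than removing a leftover valence electron — Li has the largest IE_2 here.
Valence configurations: Si⁺ [Ne]3s²3p¹, Mg⁺ [Ne]3s¹, O⁺ [He]2s²2p³, Al⁺ [Ne]3s².
Si⁺ loses a lone 3p electron whereas Al⁺ must break into a filled 3s² pair, so IE_2(Al) > IE_2(Si) even though Si has the higher nuclear charge.
Approximate IE_2 values (kJ/mol): Si 1577, Mg 1451, O 3388, Al 1817, Li 7298.
Putting it together, IE_2: Mg < Si < Al < O < Li.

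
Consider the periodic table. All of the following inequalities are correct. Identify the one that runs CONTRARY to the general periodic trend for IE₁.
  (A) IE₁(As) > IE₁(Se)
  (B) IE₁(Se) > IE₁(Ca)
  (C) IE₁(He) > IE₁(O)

The general trend: IE₁ increases across a period and decreases down a group.
(A) As (period 4, group 15) vs Se (period 4, group 16): the stated order contradicts the simple trend.
(B) Se (period 4, group 16) vs Ca (period 4, group 2): the stated order agrees with the simple trend.
(C) He (period 1, group 18) vs O (period 2, group 16): the stated order agrees with the simple trend.
The exception is (A): Se (4p⁴) ionizes more easily than half-filled As (4p³).

(A)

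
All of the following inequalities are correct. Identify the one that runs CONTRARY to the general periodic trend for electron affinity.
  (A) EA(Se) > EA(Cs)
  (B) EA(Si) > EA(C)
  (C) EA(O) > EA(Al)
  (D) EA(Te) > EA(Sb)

(B)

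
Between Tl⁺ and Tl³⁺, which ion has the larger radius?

Tl⁺

Both ions have Z = 81 protons, but Tl³⁺ has lost more electrons, so its remaining electrons feel a larger effective nuclear charge per electron and are pulled in more tightly.
Higher positive charge → smaller ion, so Tl⁺ > Tl³⁺.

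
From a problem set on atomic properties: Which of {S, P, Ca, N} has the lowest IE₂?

Ca

IE_2 is the cost of taking one more electron from the +1 cation: S⁺ still has 5 valence electrons; P⁺ still has 4 valence electrons; Ca⁺ still has 1 valence electron; N⁺ still has 4 valence electrons.
All are still removing valence electrons, so compare the +1 ions as you would atoms: IE_2 generally rises across a period (higher Z_eff) and falls down a group (larger shell), subject to the usual subshell exceptions.
Valence configurations: S⁺ [Ne]3s²3p³, P⁺ [Ne]3s²3p², Ca⁺ [Ar]4s¹, N⁺ [He]2s²2p².
The numbers (kJ/mol): S 2252, P 1907, Ca 1145, N 2856.
Overall IE_2 order: Ca < P < S < N.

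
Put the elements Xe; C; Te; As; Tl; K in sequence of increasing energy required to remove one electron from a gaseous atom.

C is in period 2, group 14; K is in period 4, group 1; As is in period 4, group 15; Te is in period 5, group 16; Xe is in period 5, group 18; Tl is in period 6, group 13.
First ionization energy rises across a period (greater Z_eff holds electrons more tightly) and falls down a group (valence electrons are farther from the nucleus).
Here both period and group differ, so the two effects have to be weighed against each other.
Tl > K: the two effects oppose for this pair; the across-period effect wins (589 vs 419 kJ/mol).
Te > Tl: relative to Tl, both the across-period and down-group shifts push Te's first ionization energy up.
As > Te: period and group pull opposite ways; the down-group shift dominates (947 vs 869 kJ/mol).
C > As: the two effects oppose for this pair; the down-group effect wins (1086 vs 947 kJ/mol).
Xe > C: the two effects oppose for this pair; the across-period effect wins (1170 vs 1086 kJ/mol).
Tabulated first ionization energy (kJ/mol): C 1086, K 419, As 947, Te 869, Xe 1170, Tl 589.
So from lowest to highest: K < Tl < Te < As < C < Xe.

K, Tl, Te, As, C, Xe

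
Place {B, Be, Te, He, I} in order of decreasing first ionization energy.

He > I > Be > Te > B

Removing the outermost electron gets harder across a period and easier down a group.
Neither a single period nor a single group — weigh both effects.
Te > B: the two effects oppose for this pair; the across-period effect wins (869 vs 801 kJ/mol).
Be > Te: period and group pull opposite ways; the down-group shift dominates (900 vs 869 kJ/mol).
I > Be: the two effects oppose for this pair; the across-period effect wins (1008 vs 900 kJ/mol).
He > I: both effects reinforce here, so He is clearly the higher of the two.
Note the exception: Be has a higher first ionization energy than B, contrary to the simple trend — removing B's lone 2p electron is easier than breaking Be's filled 2s².
Approximate values (kJ/mol): He 2372, Be 900, B 801, Te 869, I 1008.
So from highest to lowest: He > I > Be > Te > B.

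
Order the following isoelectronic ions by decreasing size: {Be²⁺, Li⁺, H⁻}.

H⁻, Li⁺, Be²⁺

All of these have 2 electrons, so size is governed by nuclear charge alone: the more protons, the stronger the pull on the same electron cloud, and the smaller the ion.
Nuclear charges: Be²⁺ (Z=4), Li⁺ (Z=3), H⁻ (Z=1).
Largest to smallest: H⁻ > Li⁺ > Be²⁺.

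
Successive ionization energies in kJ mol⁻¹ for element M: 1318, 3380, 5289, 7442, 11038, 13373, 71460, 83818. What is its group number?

Group 16

Look for the largest jump between consecutive ionization energies: IE7/IE6 ≈ 5.3, far larger than any earlier ratio.
That jump marks the point where a core electron is being removed. So the atom has 6 valence electrons.
A main-group element with 6 valence electrons is in group 16.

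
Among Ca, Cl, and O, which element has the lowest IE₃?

Cl

IE_3 is the cost of taking one more electron from the +2 cation: Ca²⁺ is the bare [Ar] core; Cl²⁺ still has 5 valence electrons; O²⁺ still has 4 valence electrons.
Usually core removal costs more than valence removal, but here the competition is close: a tightly held n=2 valence electron can cost more to remove than an n=3 core electron, so the actual values have to decide it.
Valence configurations: Cl²⁺ [Ne]3s²3p³, O²⁺ [He]2s²2p².
Tabulated IE_3 (kJ/mol): Ca 4912, Cl 3822, O 5300.
So the third ionization energies run Cl < Ca < O.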